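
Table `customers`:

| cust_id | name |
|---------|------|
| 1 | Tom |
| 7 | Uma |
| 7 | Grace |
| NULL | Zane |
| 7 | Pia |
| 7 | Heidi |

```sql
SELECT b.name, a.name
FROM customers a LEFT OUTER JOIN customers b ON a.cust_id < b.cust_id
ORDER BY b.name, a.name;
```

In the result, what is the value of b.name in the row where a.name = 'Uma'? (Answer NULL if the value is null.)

NULL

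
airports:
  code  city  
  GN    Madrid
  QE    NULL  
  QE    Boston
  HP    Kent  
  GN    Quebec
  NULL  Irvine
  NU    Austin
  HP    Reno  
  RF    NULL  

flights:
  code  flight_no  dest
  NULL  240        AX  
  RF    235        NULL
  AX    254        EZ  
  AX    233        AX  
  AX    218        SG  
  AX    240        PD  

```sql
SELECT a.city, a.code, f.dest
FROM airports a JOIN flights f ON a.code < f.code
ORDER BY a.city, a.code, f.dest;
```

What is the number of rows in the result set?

7

INNER JOIN keeps only pairs where the ON condition holds.
Matching on a.code < f.code. A NULL in a compared column never satisfies the condition.
Matched pairs: 7.
Total: 7 rows.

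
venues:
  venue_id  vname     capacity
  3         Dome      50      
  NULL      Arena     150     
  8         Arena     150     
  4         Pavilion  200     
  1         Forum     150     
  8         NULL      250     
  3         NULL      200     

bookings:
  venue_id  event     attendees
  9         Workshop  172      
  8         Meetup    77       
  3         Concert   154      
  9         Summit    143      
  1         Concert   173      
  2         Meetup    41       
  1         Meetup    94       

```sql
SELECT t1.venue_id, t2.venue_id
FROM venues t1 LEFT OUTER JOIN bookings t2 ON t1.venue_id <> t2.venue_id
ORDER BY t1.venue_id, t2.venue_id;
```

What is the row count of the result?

LEFT JOIN keeps every row from `venues`; unmatched rows get NULL for `bookings`'s columns.
Matching on t1.venue_id <> t2.venue_id. A NULL in a compared column never satisfies the condition.
- venue_id=3: 6 matching t2 row(s), so 6 row(s) emitted.
- venue_id=NULL: no t2 row matches, row kept with t2 columns NULL.
- venue_id=8: 6 matching t2 row(s), so 6 row(s) emitted.
- venue_id=4: 7 matching t2 row(s), so 7 row(s) emitted.
- venue_id=1: 5 matching t2 row(s), so 5 row(s) emitted.
- venue_id=8: 6 matching t2 row(s), so 6 row(s) emitted.
- venue_id=3: 6 matching t2 row(s), so 6 row(s) emitted.
Total: 36 matched + 1 padded = 37 rows.

37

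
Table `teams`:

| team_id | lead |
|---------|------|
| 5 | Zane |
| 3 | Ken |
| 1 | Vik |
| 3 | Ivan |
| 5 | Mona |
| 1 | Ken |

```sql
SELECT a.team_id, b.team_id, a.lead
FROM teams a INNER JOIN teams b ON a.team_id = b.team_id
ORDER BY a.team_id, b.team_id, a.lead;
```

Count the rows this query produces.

12

INNER JOIN keeps only pairs where the ON condition holds.
Matching on a.team_id = b.team_id.
Matched pairs: 12.
Total: 12 rows.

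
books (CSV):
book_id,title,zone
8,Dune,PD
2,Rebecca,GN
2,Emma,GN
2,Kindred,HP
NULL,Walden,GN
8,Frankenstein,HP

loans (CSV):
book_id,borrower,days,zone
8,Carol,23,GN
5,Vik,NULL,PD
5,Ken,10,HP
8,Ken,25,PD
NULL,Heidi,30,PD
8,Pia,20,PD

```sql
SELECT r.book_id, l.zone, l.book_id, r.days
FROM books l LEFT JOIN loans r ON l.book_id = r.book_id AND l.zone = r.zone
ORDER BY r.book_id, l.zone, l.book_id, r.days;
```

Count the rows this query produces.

7

LEFT JOIN keeps every row from `books`; unmatched rows get NULL for `loans`'s columns.
Matching on l.book_id = r.book_id AND l.zone = r.zone. A NULL in a compared column never satisfies the condition.
Matched pairs: 2; unmatched l rows kept: 5.
Total: 2 matched + 5 padded = 7 rows.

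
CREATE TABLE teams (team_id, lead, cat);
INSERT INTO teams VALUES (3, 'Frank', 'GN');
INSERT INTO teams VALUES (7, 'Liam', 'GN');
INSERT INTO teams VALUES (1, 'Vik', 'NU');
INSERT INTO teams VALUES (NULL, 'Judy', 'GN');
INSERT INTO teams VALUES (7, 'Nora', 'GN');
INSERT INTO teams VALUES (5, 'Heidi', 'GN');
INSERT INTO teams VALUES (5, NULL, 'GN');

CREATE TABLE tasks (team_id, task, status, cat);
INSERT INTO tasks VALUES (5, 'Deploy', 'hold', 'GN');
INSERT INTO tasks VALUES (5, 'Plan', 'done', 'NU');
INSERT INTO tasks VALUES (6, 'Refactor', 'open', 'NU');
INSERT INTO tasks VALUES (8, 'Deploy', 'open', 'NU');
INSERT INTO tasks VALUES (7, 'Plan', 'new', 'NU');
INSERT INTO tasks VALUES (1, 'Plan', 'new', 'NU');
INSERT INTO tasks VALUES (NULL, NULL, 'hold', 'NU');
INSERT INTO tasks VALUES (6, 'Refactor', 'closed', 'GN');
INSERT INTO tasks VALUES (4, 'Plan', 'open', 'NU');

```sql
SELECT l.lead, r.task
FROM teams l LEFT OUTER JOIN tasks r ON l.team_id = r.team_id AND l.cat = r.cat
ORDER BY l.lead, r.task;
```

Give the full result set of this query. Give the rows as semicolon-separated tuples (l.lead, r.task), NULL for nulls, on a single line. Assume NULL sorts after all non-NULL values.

LEFT JOIN keeps every row from `teams`; unmatched rows get NULL for `tasks`'s columns.
Matching on l.team_id = r.team_id AND l.cat = r.cat. A NULL in a compared column never satisfies the condition.
Matched pairs: 3; unmatched l rows kept: 4.

(Frank, NULL); (Heidi, Deploy); (Judy, NULL); (Liam, NULL); (Nora, NULL); (Vik, Plan); (NULL, Deploy)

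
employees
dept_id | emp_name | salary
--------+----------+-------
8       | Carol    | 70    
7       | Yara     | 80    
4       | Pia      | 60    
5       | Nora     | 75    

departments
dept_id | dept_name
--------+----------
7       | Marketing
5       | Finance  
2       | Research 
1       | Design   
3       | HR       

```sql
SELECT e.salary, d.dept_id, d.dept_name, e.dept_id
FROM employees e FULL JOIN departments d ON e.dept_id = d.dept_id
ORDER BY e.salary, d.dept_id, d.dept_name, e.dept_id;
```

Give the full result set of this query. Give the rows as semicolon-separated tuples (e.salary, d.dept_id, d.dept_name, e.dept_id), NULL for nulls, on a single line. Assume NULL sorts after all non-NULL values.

(60, NULL, NULL, 4); (70, NULL, NULL, 8); (75, 5, Finance, 5); (80, 7, Marketing, 7); (NULL, 1, Design, NULL); (NULL, 2, Research, NULL); (NULL, 3, HR, NULL)

FULL OUTER JOIN keeps every row from both sides; unmatched rows get NULL for the other side's columns.
Matching on e.dept_id = d.dept_id.
- e row (dept_id=8): no match → kept, d columns NULL.
- e row (dept_id=7): matches 1 d row(s) → 1 output row(s).
- e row (dept_id=4): no match → kept, d columns NULL.
- e row (dept_id=5): matches 1 d row(s) → 1 output row(s).
- plus 3 unmatched d row(s), each kept with NULL e columns.
After projecting and ordering:
e.salary | d.dept_id | d.dept_name | e.dept_id
60 | NULL | NULL | 4
70 | NULL | NULL | 8
75 | 5 | Finance | 5
80 | 7 | Marketing | 7
NULL | 1 | Design | NULL
NULL | 2 | Research | NULL
NULL | 3 | HR | NULL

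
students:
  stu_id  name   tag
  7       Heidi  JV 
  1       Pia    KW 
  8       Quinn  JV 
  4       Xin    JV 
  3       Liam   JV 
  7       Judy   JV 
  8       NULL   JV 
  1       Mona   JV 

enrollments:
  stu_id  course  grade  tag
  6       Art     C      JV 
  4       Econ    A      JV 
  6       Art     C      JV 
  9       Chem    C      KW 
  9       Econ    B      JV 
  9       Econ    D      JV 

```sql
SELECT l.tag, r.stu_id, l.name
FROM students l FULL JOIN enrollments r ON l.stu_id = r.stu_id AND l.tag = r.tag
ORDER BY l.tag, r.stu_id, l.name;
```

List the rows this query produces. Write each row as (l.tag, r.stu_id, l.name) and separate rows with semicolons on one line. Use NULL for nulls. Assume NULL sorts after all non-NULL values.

FULL OUTER JOIN keeps every row from both sides; unmatched rows get NULL for the other side's columns.
Matching on l.stu_id = r.stu_id AND l.tag = r.tag.
Matched pairs: 1; unmatched l rows kept: 7; unmatched r rows kept: 5.

(JV, 4, Xin); (JV, NULL, Heidi); (JV, NULL, Judy); (JV, NULL, Liam); (JV, NULL, Mona); (JV, NULL, Quinn); (JV, NULL, NULL); (KW, NULL, Pia); (NULL, 6, NULL); (NULL, 6, NULL); (NULL, 9, NULL); (NULL, 9, NULL); (NULL, 9, NULL)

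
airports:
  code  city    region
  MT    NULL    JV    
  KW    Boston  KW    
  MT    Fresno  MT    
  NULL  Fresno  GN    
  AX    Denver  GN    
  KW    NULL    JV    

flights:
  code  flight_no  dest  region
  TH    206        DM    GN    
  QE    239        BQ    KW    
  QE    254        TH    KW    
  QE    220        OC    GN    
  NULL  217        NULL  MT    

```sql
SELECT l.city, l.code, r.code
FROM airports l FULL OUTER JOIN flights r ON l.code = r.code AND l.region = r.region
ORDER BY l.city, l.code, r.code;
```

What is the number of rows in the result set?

11

FULL OUTER JOIN keeps every row from both sides; unmatched rows get NULL for the other side's columns.
Matching on l.code = r.code AND l.region = r.region. A NULL in a compared column never satisfies the condition.
- l[0] code=MT, region=JV → no match; kept with NULLs on the r side.
- l[1] code=KW, region=KW → no match; kept with NULLs on the r side.
- l[2] code=MT, region=MT → no match; kept with NULLs on the r side.
- l[3] code=NULL, region=GN → no match; kept with NULLs on the r side.
- l[4] code=AX, region=GN → no match; kept with NULLs on the r side.
- l[5] code=KW, region=JV → no match; kept with NULLs on the r side.
- 5 row(s) from r found no l partner → padded with NULL.
Total: 0 matched + 11 padded = 11 rows.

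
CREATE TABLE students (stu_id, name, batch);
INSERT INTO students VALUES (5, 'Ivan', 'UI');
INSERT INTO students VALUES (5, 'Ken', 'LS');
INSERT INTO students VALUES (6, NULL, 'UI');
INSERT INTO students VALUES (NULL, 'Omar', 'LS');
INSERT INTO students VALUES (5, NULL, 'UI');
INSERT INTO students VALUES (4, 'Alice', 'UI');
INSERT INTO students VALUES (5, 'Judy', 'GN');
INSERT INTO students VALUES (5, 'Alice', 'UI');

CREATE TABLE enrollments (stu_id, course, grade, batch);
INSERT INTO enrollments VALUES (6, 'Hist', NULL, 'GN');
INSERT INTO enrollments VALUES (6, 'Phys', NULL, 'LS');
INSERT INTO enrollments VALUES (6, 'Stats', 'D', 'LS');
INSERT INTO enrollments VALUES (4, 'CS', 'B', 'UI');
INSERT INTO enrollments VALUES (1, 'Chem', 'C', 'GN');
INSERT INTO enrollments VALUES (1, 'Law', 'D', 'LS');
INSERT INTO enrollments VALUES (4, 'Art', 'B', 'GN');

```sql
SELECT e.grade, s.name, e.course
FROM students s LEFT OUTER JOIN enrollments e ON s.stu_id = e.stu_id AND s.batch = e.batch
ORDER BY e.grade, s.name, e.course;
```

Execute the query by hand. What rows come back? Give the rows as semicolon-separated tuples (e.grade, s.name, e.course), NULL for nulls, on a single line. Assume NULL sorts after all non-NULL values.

(B, Alice, CS); (NULL, Alice, NULL); (NULL, Ivan, NULL); (NULL, Judy, NULL); (NULL, Ken, NULL); (NULL, Omar, NULL); (NULL, NULL, NULL); (NULL, NULL, NULL)

LEFT JOIN keeps every row from `students`; unmatched rows get NULL for `enrollments`'s columns.
Matching on s.stu_id = e.stu_id AND s.batch = e.batch. A NULL in a compared column never satisfies the condition.
- s (stu_id=5, batch=UI) has no partner → padded with NULL.
- s (stu_id=5, batch=LS) has no partner → padded with NULL.
- s (stu_id=6, batch=UI) has no partner → padded with NULL.
- s (stu_id=NULL, batch=LS) has no partner → padded with NULL.
- s (stu_id=5, batch=UI) has no partner → padded with NULL.
- s (stu_id=4, batch=UI) pairs with 1 row(s) of e.
- s (stu_id=5, batch=GN) has no partner → padded with NULL.
- s (stu_id=5, batch=UI) has no partner → padded with NULL.
After projecting and ordering:
e.grade | s.name | e.course
B | Alice | CS
NULL | Alice | NULL
NULL | Ivan | NULL
NULL | Judy | NULL
NULL | Ken | NULL
NULL | Omar | NULL
NULL | NULL | NULL
NULL | NULL | NULL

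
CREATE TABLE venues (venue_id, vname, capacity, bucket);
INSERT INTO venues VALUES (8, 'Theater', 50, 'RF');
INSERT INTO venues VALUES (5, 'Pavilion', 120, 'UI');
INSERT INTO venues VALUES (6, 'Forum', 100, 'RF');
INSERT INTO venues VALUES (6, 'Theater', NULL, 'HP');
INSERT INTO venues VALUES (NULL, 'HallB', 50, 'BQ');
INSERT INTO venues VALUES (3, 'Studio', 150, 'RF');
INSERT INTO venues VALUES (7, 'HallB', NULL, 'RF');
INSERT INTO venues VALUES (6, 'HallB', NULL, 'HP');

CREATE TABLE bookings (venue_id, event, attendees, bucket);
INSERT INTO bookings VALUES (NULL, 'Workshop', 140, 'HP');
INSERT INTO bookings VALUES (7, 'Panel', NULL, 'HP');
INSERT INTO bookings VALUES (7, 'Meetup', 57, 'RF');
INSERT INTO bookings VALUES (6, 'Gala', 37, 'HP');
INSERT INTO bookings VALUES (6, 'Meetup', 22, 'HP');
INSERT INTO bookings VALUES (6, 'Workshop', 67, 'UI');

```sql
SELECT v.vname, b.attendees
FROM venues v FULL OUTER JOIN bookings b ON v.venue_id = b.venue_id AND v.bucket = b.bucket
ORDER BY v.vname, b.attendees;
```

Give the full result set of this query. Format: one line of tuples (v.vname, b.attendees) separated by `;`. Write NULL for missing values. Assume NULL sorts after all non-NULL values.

FULL OUTER JOIN keeps every row from both sides; unmatched rows get NULL for the other side's columns.
Matching on v.venue_id = b.venue_id AND v.bucket = b.bucket. A NULL in a compared column never satisfies the condition.
- venue_id=8, bucket=RF: no b row matches, row kept with b columns NULL.
- venue_id=5, bucket=UI: no b row matches, row kept with b columns NULL.
- venue_id=6, bucket=RF: no b row matches, row kept with b columns NULL.
- venue_id=6, bucket=HP: 2 matching b row(s), so 2 row(s) emitted.
- venue_id=NULL, bucket=BQ: no b row matches, row kept with b columns NULL.
- venue_id=3, bucket=RF: no b row matches, row kept with b columns NULL.
- venue_id=7, bucket=RF: 1 matching b row(s), so 1 row(s) emitted.
- venue_id=6, bucket=HP: 2 matching b row(s), so 2 row(s) emitted.
- 3 row(s) from b found no v partner → padded with NULL.

(Forum, NULL); (HallB, 22); (HallB, 37); (HallB, 57); (HallB, NULL); (Pavilion, NULL); (Studio, NULL); (Theater, 22); (Theater, 37); (Theater, NULL); (NULL, 67); (NULL, 140); (NULL, NULL)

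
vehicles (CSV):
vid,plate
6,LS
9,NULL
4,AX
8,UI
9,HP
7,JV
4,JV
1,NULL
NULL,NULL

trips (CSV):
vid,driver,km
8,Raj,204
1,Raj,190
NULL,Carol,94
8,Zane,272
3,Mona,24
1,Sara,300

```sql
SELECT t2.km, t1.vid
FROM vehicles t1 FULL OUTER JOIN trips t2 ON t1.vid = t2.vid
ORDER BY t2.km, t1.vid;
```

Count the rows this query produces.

13

FULL OUTER JOIN keeps every row from both sides; unmatched rows get NULL for the other side's columns.
Matching on t1.vid = t2.vid. A NULL in a compared column never satisfies the condition.
Matched pairs: 4; unmatched t1 rows kept: 7; unmatched t2 rows kept: 2.
Total: 4 matched + 9 padded = 13 rows.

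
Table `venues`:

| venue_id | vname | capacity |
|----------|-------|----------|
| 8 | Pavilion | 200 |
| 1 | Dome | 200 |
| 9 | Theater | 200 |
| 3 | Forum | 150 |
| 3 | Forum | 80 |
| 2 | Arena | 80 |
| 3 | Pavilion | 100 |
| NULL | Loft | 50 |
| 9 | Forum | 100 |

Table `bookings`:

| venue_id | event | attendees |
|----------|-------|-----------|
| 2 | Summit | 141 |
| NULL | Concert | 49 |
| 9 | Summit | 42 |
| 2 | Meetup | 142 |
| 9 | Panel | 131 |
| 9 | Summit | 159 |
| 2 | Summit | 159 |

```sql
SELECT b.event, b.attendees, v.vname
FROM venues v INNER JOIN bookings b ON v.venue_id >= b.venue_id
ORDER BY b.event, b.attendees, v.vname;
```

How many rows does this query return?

27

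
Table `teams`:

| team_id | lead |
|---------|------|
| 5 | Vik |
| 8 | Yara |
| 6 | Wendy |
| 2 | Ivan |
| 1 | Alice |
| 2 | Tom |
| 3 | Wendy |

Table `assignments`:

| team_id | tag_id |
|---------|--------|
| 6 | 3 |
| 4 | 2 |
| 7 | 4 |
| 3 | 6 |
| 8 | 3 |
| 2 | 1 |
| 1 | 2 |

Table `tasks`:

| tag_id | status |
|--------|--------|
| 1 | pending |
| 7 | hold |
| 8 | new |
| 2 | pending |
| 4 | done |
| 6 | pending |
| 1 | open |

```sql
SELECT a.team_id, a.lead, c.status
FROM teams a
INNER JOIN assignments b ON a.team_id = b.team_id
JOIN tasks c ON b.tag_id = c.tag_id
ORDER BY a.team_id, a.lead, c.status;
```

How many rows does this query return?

6

Joins associate left-to-right: teams INNER JOIN assignments on team_id gives 6 intermediate row(s).
Then INNER JOIN `tasks c` on tag_id: keep only rows whose b.tag_id appears in c.
Result: 6 row(s).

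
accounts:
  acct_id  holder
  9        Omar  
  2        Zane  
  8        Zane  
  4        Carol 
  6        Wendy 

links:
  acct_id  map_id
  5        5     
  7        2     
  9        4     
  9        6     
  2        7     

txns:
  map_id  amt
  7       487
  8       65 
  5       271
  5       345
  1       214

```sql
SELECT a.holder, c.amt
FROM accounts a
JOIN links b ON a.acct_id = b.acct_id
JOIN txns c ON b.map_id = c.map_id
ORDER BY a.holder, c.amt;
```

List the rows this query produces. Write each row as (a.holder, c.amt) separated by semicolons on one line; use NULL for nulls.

(Zane, 487)

Evaluate left to right. First `accounts a INNER JOIN links b` on acct_id: 3 row(s).
Then INNER JOIN `txns c` on map_id: keep only rows whose b.map_id appears in c.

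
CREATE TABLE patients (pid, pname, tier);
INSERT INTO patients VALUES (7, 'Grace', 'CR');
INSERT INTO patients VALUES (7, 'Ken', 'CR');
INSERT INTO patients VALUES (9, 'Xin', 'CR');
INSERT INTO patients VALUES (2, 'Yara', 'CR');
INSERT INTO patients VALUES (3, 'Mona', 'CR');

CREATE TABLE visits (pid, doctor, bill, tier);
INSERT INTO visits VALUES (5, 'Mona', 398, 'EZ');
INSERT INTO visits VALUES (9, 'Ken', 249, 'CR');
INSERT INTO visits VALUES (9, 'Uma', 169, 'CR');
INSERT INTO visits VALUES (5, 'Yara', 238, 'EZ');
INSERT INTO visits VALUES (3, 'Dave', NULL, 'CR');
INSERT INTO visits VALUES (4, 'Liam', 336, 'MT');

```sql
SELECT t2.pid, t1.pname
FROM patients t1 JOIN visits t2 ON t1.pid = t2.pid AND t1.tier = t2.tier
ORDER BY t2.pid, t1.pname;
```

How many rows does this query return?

INNER JOIN keeps only pairs where the ON condition holds.
Matching on t1.pid = t2.pid AND t1.tier = t2.tier.
Matched pairs: 3.
Total: 3 rows.

3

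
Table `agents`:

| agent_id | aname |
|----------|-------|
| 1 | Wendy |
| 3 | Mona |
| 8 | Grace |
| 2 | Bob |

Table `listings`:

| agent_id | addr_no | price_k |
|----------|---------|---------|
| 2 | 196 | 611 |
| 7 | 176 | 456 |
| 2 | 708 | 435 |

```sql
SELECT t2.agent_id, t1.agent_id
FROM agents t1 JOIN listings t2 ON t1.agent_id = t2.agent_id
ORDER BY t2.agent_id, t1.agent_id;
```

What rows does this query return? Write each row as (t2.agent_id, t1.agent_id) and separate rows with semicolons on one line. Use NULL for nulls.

INNER JOIN keeps only pairs where the ON condition holds.
Matching on t1.agent_id = t2.agent_id.
Matched pairs: 2.

(2, 2); (2, 2)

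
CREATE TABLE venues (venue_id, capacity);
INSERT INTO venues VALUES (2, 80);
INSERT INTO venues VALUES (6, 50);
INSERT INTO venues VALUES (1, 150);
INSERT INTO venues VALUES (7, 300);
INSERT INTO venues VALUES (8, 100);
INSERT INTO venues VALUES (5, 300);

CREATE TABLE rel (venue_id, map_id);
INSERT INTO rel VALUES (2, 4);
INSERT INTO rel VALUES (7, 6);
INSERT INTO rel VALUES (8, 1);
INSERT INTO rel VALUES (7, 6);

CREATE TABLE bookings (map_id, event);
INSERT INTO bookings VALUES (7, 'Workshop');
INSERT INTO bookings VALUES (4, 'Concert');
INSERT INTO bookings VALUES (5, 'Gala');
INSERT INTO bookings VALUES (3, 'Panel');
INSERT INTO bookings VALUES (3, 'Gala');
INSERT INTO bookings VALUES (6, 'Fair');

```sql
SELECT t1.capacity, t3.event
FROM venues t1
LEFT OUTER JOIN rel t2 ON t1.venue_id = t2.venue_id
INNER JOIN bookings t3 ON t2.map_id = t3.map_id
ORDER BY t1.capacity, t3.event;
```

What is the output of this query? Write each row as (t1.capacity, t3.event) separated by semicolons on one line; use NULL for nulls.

(80, Concert); (300, Fair); (300, Fair)

Evaluate left to right. First `venues t1 LEFT JOIN rel t2` on venue_id: 7 row(s).
Then INNER JOIN `bookings t3` on map_id: keep only rows whose t2.map_id appears in t3.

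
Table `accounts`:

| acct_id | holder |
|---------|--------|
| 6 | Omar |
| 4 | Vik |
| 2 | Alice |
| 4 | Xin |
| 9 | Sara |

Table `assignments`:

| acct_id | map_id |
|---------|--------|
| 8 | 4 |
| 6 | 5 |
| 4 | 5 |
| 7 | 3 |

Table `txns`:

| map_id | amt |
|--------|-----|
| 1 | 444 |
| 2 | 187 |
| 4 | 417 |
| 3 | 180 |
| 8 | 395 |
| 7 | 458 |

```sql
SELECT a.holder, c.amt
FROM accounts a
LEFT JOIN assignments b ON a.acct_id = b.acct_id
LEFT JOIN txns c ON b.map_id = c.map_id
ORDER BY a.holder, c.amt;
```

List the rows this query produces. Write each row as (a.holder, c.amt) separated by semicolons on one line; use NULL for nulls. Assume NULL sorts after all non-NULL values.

Joins associate left-to-right: accounts LEFT JOIN assignments on acct_id gives 5 intermediate row(s).
Then LEFT JOIN `txns c` on map_id: each of those 5 rows is kept; rows whose b.map_id has no match in c get NULL for c's columns.

(Alice, NULL); (Omar, NULL); (Sara, NULL); (Vik, NULL); (Xin, NULL)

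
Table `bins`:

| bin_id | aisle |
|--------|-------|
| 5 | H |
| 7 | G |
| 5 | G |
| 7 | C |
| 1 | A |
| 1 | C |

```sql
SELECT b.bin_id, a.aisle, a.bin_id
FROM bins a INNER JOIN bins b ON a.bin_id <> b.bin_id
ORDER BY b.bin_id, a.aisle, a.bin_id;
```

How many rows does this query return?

INNER JOIN keeps only pairs where the ON condition holds.
Matching on a.bin_id <> b.bin_id.
- bin_id=5: 4 matching b row(s), so 4 row(s) emitted.
- bin_id=7: 4 matching b row(s), so 4 row(s) emitted.
- bin_id=5: 4 matching b row(s), so 4 row(s) emitted.
- bin_id=7: 4 matching b row(s), so 4 row(s) emitted.
- bin_id=1: 4 matching b row(s), so 4 row(s) emitted.
- bin_id=1: 4 matching b row(s), so 4 row(s) emitted.
Total: 24 rows.

24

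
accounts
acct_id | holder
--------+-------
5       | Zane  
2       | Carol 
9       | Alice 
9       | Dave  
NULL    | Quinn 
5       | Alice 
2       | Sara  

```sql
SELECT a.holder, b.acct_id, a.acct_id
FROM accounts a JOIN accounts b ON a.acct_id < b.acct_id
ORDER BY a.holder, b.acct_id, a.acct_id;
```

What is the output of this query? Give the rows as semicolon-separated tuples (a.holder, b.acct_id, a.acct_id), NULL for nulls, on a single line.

(Alice, 9, 5); (Alice, 9, 5); (Carol, 5, 2); (Carol, 5, 2); (Carol, 9, 2); (Carol, 9, 2); (Sara, 5, 2); (Sara, 5, 2); (Sara, 9, 2); (Sara, 9, 2); (Zane, 9, 5); (Zane, 9, 5)

INNER JOIN keeps only pairs where the ON condition holds.
Matching on a.acct_id < b.acct_id. A NULL in a compared column never satisfies the condition.
- a row (acct_id=5): matches 2 b row(s) → 2 output row(s).
- a row (acct_id=2): matches 4 b row(s) → 4 output row(s).
- a row (acct_id=9): no match → dropped.
- a row (acct_id=9): no match → dropped.
- a row (acct_id=NULL): no match → dropped.
- a row (acct_id=5): matches 2 b row(s) → 2 output row(s).
- a row (acct_id=2): matches 4 b row(s) → 4 output row(s).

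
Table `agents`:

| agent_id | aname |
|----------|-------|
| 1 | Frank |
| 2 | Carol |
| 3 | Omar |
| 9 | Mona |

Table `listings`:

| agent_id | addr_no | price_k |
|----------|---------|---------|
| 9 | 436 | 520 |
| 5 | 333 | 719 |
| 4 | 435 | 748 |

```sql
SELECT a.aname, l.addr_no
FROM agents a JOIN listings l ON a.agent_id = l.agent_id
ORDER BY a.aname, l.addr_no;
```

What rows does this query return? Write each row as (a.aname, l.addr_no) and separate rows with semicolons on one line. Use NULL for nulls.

(Mona, 436)

INNER JOIN keeps only pairs where the ON condition holds.
Matching on a.agent_id = l.agent_id.
- a row (agent_id=1): no match → dropped.
- a row (agent_id=2): no match → dropped.
- a row (agent_id=3): no match → dropped.
- a row (agent_id=9): matches 1 l row(s) → 1 output row(s).
After projecting and ordering:
a.aname | l.addr_no
Mona | 436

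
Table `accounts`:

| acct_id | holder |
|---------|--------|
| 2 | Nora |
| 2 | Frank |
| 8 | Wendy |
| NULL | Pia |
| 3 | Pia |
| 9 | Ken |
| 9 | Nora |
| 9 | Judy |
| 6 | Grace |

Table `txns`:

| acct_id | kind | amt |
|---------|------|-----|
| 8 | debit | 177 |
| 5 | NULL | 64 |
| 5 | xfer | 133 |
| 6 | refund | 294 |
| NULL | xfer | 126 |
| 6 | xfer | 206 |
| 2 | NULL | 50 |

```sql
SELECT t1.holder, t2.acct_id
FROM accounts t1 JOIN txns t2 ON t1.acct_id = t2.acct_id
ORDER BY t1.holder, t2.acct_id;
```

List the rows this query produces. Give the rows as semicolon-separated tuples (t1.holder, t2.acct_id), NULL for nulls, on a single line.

(Frank, 2); (Grace, 6); (Grace, 6); (Nora, 2); (Wendy, 8)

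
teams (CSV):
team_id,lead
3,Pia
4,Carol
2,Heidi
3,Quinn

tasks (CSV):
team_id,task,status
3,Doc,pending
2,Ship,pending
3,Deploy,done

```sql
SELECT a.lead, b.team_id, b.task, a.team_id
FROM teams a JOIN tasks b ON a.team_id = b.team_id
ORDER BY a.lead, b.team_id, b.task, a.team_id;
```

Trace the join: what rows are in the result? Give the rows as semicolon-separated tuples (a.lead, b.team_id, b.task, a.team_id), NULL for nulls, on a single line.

INNER JOIN keeps only pairs where the ON condition holds.
Matching on a.team_id = b.team_id.
Matched pairs: 5.

(Heidi, 2, Ship, 2); (Pia, 3, Deploy, 3); (Pia, 3, Doc, 3); (Quinn, 3, Deploy, 3); (Quinn, 3, Doc, 3)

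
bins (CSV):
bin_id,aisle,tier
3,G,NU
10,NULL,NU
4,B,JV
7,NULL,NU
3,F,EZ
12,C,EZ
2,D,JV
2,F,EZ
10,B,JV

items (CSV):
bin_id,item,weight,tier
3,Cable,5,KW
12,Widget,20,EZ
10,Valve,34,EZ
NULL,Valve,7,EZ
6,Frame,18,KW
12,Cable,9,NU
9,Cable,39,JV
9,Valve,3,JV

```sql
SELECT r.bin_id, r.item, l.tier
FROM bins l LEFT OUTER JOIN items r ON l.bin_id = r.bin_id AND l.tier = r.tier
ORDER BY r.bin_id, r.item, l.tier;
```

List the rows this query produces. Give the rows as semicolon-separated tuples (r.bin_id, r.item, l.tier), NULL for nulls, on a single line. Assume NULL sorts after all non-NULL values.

LEFT JOIN keeps every row from `bins`; unmatched rows get NULL for `items`'s columns.
Matching on l.bin_id = r.bin_id AND l.tier = r.tier. A NULL in a compared column never satisfies the condition.
- l (bin_id=3, tier=NU) has no partner → padded with NULL.
- l (bin_id=10, tier=NU) has no partner → padded with NULL.
- l (bin_id=4, tier=JV) has no partner → padded with NULL.
- l (bin_id=7, tier=NU) has no partner → padded with NULL.
- l (bin_id=3, tier=EZ) has no partner → padded with NULL.
- l (bin_id=12, tier=EZ) pairs with 1 row(s) of r.
- l (bin_id=2, tier=JV) has no partner → padded with NULL.
- l (bin_id=2, tier=EZ) has no partner → padded with NULL.
- l (bin_id=10, tier=JV) has no partner → padded with NULL.
After projecting and ordering:
r.bin_id | r.item | l.tier
12 | Widget | EZ
NULL | NULL | EZ
NULL | NULL | EZ
NULL | NULL | JV
NULL | NULL | JV
NULL | NULL | JV
NULL | NULL | NU
NULL | NULL | NU
NULL | NULL | NU

(12, Widget, EZ); (NULL, NULL, EZ); (NULL, NULL, EZ); (NULL, NULL, JV); (NULL, NULL, JV); (NULL, NULL, JV); (NULL, NULL, NU); (NULL, NULL, NU); (NULL, NULL, NU)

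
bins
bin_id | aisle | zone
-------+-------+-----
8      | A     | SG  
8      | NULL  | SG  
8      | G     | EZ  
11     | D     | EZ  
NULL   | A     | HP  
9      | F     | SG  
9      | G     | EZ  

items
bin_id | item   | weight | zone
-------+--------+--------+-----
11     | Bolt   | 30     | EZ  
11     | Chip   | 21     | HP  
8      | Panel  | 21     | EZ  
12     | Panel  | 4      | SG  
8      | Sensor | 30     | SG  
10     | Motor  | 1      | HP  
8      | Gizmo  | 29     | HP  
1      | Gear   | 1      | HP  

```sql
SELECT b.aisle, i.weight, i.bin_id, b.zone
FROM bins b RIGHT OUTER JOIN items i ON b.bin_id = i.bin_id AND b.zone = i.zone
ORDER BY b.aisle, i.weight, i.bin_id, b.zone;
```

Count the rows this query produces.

RIGHT JOIN keeps every row from `items`; unmatched rows get NULL for `bins`'s columns.
Matching on b.bin_id = i.bin_id AND b.zone = i.zone. A NULL in a compared column never satisfies the condition.
Matched pairs: 4; unmatched i rows kept: 5.
Total: 4 matched + 5 padded = 9 rows.

9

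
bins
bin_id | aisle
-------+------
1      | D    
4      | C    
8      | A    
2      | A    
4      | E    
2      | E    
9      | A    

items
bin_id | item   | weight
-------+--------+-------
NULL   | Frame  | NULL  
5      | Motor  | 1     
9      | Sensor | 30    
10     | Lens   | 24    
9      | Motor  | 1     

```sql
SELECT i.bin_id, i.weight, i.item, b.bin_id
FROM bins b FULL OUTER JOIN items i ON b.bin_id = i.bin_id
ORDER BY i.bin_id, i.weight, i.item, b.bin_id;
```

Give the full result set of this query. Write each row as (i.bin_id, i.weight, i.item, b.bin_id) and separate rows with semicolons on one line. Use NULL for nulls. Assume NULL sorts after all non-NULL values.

(5, 1, Motor, NULL); (9, 1, Motor, 9); (9, 30, Sensor, 9); (10, 24, Lens, NULL); (NULL, NULL, Frame, NULL); (NULL, NULL, NULL, 1); (NULL, NULL, NULL, 2); (NULL, NULL, NULL, 2); (NULL, NULL, NULL, 4); (NULL, NULL, NULL, 4); (NULL, NULL, NULL, 8)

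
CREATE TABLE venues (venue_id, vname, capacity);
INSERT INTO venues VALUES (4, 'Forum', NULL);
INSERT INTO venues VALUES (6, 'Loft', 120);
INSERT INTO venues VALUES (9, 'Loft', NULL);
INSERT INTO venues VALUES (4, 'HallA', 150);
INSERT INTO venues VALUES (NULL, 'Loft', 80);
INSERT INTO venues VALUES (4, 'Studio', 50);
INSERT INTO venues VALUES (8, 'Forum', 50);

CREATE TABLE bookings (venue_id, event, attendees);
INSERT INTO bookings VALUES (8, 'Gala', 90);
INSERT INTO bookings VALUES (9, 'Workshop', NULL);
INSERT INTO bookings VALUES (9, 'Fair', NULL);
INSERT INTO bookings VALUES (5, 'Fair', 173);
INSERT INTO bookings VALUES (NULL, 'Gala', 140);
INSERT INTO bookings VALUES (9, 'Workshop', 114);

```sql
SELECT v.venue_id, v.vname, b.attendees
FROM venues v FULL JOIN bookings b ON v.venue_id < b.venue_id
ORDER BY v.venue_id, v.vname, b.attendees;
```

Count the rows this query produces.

FULL OUTER JOIN keeps every row from both sides; unmatched rows get NULL for the other side's columns.
Matching on v.venue_id < b.venue_id. A NULL in a compared column never satisfies the condition.
- v row (venue_id=4): matches 5 b row(s) → 5 output row(s).
- v row (venue_id=6): matches 4 b row(s) → 4 output row(s).
- v row (venue_id=9): no match → kept, b columns NULL.
- v row (venue_id=4): matches 5 b row(s) → 5 output row(s).
- v row (venue_id=NULL): no match → kept, b columns NULL.
- v row (venue_id=4): matches 5 b row(s) → 5 output row(s).
- v row (venue_id=8): matches 3 b row(s) → 3 output row(s).
- 1 row(s) from b found no v partner → padded with NULL.
Total: 22 matched + 3 padded = 25 rows.

25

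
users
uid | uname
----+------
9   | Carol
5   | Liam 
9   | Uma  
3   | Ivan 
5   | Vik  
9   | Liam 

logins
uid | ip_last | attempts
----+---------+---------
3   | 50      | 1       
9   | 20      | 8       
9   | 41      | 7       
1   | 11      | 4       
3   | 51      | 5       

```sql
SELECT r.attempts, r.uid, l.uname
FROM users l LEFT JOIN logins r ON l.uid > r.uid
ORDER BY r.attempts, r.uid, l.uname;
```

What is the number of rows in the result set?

LEFT JOIN keeps every row from `users`; unmatched rows get NULL for `logins`'s columns.
Matching on l.uid > r.uid.
- uid=9: 3 matching r row(s), so 3 row(s) emitted.
- uid=5: 3 matching r row(s), so 3 row(s) emitted.
- uid=9: 3 matching r row(s), so 3 row(s) emitted.
- uid=3: 1 matching r row(s), so 1 row(s) emitted.
- uid=5: 3 matching r row(s), so 3 row(s) emitted.
- uid=9: 3 matching r row(s), so 3 row(s) emitted.
Total: 16 rows.

16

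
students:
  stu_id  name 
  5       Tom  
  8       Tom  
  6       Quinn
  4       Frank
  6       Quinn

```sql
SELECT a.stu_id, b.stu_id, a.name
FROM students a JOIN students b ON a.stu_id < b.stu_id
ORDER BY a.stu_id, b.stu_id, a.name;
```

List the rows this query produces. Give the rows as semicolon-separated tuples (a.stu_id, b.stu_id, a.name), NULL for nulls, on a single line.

INNER JOIN keeps only pairs where the ON condition holds.
Matching on a.stu_id < b.stu_id.
- a row (stu_id=5): matches 3 b row(s) → 3 output row(s).
- a row (stu_id=8): no match → dropped.
- a row (stu_id=6): matches 1 b row(s) → 1 output row(s).
- a row (stu_id=4): matches 4 b row(s) → 4 output row(s).
- a row (stu_id=6): matches 1 b row(s) → 1 output row(s).
After projecting and ordering:
a.stu_id | b.stu_id | a.name
4 | 5 | Frank
4 | 6 | Frank
4 | 6 | Frank
4 | 8 | Frank
5 | 6 | Tom
5 | 6 | Tom
5 | 8 | Tom
6 | 8 | Quinn
6 | 8 | Quinn

(4, 5, Frank); (4, 6, Frank); (4, 6, Frank); (4, 8, Frank); (5, 6, Tom); (5, 6, Tom); (5, 8, Tom); (6, 8, Quinn); (6, 8, Quinn)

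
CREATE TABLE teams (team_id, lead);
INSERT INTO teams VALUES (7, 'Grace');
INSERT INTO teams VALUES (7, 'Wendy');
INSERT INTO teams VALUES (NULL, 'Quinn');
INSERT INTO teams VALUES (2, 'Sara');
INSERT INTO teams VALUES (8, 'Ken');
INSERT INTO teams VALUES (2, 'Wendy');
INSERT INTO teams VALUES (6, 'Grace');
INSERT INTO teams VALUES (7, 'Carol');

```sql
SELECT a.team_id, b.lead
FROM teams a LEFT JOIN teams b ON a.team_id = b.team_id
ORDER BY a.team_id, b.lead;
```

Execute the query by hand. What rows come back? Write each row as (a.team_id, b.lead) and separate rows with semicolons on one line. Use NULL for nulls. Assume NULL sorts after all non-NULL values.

(2, Sara); (2, Sara); (2, Wendy); (2, Wendy); (6, Grace); (7, Carol); (7, Carol); (7, Carol); (7, Grace); (7, Grace); (7, Grace); (7, Wendy); (7, Wendy); (7, Wendy); (8, Ken); (NULL, NULL)

LEFT JOIN keeps every row from `teams a`; unmatched rows get NULL for `teams b`'s columns.
Matching on a.team_id = b.team_id. A NULL in a compared column never satisfies the condition.
- team_id=7: 3 matching b row(s), so 3 row(s) emitted.
- team_id=7: 3 matching b row(s), so 3 row(s) emitted.
- team_id=NULL: no b row matches, row kept with b columns NULL.
- team_id=2: 2 matching b row(s), so 2 row(s) emitted.
- team_id=8: 1 matching b row(s), so 1 row(s) emitted.
- team_id=2: 2 matching b row(s), so 2 row(s) emitted.
- team_id=6: 1 matching b row(s), so 1 row(s) emitted.
- team_id=7: 3 matching b row(s), so 3 row(s) emitted.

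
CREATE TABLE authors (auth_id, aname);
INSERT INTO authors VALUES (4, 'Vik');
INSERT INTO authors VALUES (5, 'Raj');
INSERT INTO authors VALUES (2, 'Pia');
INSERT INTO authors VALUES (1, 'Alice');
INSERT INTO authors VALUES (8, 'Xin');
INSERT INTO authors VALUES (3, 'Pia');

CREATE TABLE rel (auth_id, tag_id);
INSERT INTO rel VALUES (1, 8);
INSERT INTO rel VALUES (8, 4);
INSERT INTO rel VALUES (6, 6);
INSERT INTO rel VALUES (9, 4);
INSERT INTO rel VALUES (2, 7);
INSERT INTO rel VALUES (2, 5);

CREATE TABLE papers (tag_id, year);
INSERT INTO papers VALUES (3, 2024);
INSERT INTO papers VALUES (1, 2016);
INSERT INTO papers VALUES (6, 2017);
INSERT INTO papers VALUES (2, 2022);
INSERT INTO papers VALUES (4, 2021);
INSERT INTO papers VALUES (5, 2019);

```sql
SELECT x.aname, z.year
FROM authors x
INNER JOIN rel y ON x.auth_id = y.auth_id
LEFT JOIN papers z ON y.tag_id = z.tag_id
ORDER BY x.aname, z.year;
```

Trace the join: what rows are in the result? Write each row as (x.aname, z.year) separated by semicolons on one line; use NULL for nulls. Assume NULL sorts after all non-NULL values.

(Alice, NULL); (Pia, 2019); (Pia, NULL); (Xin, 2021)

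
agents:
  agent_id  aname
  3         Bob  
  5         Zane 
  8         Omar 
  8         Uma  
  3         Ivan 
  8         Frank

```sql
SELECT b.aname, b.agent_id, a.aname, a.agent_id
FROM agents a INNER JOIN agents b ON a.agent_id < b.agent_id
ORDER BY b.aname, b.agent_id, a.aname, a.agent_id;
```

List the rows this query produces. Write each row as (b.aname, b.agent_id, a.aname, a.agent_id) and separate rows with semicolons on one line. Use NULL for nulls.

INNER JOIN keeps only pairs where the ON condition holds.
Matching on a.agent_id < b.agent_id.
- agent_id=3: 4 matching b row(s), so 4 row(s) emitted.
- agent_id=5: 3 matching b row(s), so 3 row(s) emitted.
- agent_id=8: no matching b row, dropped.
- agent_id=8: no matching b row, dropped.
- agent_id=3: 4 matching b row(s), so 4 row(s) emitted.
- agent_id=8: no matching b row, dropped.

(Frank, 8, Bob, 3); (Frank, 8, Ivan, 3); (Frank, 8, Zane, 5); (Omar, 8, Bob, 3); (Omar, 8, Ivan, 3); (Omar, 8, Zane, 5); (Uma, 8, Bob, 3); (Uma, 8, Ivan, 3); (Uma, 8, Zane, 5); (Zane, 5, Bob, 3); (Zane, 5, Ivan, 3)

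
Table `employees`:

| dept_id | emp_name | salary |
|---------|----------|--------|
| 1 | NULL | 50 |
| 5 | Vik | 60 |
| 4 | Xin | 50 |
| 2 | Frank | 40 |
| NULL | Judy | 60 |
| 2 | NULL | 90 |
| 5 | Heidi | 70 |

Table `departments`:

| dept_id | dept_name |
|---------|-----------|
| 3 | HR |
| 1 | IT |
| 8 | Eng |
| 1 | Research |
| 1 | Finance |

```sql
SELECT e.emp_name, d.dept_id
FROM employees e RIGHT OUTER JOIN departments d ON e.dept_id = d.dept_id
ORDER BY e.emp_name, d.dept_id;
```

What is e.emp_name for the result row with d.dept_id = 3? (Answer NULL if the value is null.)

RIGHT JOIN keeps every row from `departments`; unmatched rows get NULL for `employees`'s columns.
Matching on e.dept_id = d.dept_id. A NULL in a compared column never satisfies the condition.
Matched pairs: 3; unmatched d rows kept: 2.

NULL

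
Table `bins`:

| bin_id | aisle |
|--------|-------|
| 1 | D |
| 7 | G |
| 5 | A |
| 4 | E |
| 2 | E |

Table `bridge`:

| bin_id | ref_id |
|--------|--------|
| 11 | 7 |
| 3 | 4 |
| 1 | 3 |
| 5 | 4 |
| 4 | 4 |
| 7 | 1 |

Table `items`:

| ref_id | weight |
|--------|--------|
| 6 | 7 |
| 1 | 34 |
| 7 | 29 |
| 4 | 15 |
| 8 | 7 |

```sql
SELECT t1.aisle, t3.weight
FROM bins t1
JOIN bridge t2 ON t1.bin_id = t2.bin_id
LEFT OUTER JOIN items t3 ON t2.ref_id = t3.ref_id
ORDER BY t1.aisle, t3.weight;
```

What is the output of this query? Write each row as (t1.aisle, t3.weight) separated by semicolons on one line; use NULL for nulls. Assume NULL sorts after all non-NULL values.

(A, 15); (D, NULL); (E, 15); (G, 34)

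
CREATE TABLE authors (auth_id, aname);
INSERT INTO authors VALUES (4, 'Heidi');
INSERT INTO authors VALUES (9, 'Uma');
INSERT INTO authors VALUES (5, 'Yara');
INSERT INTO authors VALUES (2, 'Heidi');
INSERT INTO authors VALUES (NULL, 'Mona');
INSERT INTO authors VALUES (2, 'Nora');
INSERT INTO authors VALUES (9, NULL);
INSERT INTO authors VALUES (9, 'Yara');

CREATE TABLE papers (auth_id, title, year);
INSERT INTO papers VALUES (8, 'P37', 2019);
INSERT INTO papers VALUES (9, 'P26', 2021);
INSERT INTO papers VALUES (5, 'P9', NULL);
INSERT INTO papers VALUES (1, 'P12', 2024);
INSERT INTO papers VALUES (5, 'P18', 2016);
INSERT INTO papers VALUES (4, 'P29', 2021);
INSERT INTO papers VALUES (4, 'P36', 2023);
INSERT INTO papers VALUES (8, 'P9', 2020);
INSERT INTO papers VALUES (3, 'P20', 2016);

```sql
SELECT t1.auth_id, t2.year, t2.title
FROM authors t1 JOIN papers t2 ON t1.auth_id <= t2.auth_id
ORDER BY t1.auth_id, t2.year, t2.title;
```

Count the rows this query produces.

31

INNER JOIN keeps only pairs where the ON condition holds.
Matching on t1.auth_id <= t2.auth_id. A NULL in a compared column never satisfies the condition.
Matched pairs: 31.
Total: 31 rows.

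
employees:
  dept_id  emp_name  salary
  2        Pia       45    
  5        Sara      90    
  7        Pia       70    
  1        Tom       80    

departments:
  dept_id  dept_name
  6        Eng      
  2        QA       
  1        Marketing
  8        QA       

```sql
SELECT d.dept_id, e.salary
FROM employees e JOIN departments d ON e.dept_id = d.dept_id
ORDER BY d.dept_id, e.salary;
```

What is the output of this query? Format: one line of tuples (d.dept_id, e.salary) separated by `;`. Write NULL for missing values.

INNER JOIN keeps only pairs where the ON condition holds.
Matching on e.dept_id = d.dept_id.
- e (dept_id=2) pairs with 1 row(s) of d.
- e (dept_id=5) has no partner → excluded.
- e (dept_id=7) has no partner → excluded.
- e (dept_id=1) pairs with 1 row(s) of d.
After projecting and ordering:
d.dept_id | e.salary
1 | 80
2 | 45

(1, 80); (2, 45)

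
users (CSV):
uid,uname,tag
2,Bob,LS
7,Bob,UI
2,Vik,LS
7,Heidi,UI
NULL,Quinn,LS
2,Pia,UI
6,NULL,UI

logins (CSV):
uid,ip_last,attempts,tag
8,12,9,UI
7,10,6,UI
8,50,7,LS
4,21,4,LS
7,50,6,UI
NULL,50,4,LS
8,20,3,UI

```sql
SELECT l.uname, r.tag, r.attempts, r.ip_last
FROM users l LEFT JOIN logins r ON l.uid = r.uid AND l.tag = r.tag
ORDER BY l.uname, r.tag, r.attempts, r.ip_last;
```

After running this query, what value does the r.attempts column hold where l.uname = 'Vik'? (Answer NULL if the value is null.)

NULL

LEFT JOIN keeps every row from `users`; unmatched rows get NULL for `logins`'s columns.
Matching on l.uid = r.uid AND l.tag = r.tag. A NULL in a compared column never satisfies the condition.
- l row (uid=2, tag=LS): no match → kept, r columns NULL.
- l row (uid=7, tag=UI): matches 2 r row(s) → 2 output row(s).
- l row (uid=2, tag=LS): no match → kept, r columns NULL.
- l row (uid=7, tag=UI): matches 2 r row(s) → 2 output row(s).
- l row (uid=NULL, tag=LS): no match → kept, r columns NULL.
- l row (uid=2, tag=UI): no match → kept, r columns NULL.
- l row (uid=6, tag=UI): no match → kept, r columns NULL.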